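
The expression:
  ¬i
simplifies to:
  ¬i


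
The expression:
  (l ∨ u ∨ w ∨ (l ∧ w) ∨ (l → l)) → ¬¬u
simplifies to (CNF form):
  u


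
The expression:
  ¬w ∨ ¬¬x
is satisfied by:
  {x: True, w: False}
  {w: False, x: False}
  {w: True, x: True}


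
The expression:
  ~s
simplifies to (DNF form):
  ~s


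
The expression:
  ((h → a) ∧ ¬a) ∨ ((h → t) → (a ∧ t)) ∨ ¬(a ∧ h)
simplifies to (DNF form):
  True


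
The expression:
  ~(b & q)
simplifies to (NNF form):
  ~b | ~q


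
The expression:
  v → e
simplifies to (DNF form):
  e ∨ ¬v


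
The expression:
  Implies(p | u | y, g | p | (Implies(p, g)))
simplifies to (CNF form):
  True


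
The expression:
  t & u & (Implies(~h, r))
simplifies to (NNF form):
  t & u & (h | r)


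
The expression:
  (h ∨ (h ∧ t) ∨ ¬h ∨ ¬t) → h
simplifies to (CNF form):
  h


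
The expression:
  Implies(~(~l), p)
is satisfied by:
  {p: True, l: False}
  {l: False, p: False}
  {l: True, p: True}


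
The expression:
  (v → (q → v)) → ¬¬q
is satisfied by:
  {q: True}


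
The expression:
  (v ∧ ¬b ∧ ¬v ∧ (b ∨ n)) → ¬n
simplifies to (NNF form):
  True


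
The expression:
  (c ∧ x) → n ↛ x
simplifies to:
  ¬c ∨ ¬x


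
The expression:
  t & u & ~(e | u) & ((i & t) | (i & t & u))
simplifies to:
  False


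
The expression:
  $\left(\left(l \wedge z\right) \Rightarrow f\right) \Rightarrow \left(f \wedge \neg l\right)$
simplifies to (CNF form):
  $\left(f \vee l\right) \wedge \left(f \vee z\right) \wedge \left(\neg f \vee \neg l\right)$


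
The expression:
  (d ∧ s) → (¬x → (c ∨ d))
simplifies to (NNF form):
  True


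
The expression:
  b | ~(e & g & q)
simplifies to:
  b | ~e | ~g | ~q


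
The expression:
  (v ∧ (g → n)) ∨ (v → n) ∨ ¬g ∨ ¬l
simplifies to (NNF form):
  n ∨ ¬g ∨ ¬l ∨ ¬v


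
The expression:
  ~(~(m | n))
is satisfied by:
  {n: True, m: True}
  {n: True, m: False}
  {m: True, n: False}


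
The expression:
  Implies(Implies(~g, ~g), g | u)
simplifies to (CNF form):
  g | u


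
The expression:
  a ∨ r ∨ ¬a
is always true.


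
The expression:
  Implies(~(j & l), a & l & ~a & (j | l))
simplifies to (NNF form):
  j & l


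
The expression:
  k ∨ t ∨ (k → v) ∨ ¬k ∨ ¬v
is always true.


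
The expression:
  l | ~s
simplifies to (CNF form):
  l | ~s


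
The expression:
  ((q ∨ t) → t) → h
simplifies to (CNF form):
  (h ∨ q) ∧ (h ∨ ¬t)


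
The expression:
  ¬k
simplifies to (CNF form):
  ¬k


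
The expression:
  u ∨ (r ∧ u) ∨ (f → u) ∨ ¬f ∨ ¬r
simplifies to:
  u ∨ ¬f ∨ ¬r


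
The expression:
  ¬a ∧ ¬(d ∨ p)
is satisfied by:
  {d: False, p: False, a: False}


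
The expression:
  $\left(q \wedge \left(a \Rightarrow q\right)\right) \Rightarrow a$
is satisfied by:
  {a: True, q: False}
  {q: False, a: False}
  {q: True, a: True}


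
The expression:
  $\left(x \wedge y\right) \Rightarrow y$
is always true.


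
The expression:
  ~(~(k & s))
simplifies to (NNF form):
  k & s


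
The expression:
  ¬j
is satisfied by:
  {j: False}


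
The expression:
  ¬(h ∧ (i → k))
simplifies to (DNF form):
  (i ∧ ¬k) ∨ ¬h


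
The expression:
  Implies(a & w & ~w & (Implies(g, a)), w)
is always true.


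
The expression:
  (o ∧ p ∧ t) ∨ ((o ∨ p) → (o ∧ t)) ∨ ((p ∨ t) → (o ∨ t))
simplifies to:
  o ∨ t ∨ ¬p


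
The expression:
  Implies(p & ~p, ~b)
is always true.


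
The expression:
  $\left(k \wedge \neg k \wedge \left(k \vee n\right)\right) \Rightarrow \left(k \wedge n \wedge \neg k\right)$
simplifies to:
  $\text{True}$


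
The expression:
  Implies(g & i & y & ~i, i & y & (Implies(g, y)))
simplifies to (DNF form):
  True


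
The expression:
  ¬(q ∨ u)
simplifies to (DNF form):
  ¬q ∧ ¬u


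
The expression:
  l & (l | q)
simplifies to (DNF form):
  l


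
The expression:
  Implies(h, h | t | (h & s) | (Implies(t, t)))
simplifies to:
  True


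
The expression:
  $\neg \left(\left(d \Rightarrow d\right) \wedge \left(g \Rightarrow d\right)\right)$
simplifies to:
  $g \wedge \neg d$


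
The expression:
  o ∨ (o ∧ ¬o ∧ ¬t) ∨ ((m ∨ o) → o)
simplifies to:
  o ∨ ¬m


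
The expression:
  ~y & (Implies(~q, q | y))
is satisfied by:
  {q: True, y: False}


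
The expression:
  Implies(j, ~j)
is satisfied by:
  {j: False}


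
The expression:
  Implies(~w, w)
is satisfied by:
  {w: True}


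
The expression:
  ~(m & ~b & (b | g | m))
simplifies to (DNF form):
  b | ~m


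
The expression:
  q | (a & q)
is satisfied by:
  {q: True}


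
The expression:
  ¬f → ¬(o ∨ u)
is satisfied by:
  {f: True, o: False, u: False}
  {u: True, f: True, o: False}
  {f: True, o: True, u: False}
  {u: True, f: True, o: True}
  {u: False, o: False, f: False}


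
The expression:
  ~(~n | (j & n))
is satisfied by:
  {n: True, j: False}


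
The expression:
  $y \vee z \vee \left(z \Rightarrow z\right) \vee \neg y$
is always true.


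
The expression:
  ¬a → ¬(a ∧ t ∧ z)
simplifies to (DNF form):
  True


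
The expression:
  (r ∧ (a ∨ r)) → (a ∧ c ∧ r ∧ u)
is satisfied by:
  {a: True, c: True, u: True, r: False}
  {a: True, c: True, u: False, r: False}
  {a: True, u: True, c: False, r: False}
  {a: True, u: False, c: False, r: False}
  {c: True, u: True, a: False, r: False}
  {c: True, u: False, a: False, r: False}
  {u: True, a: False, c: False, r: False}
  {u: False, a: False, c: False, r: False}
  {r: True, a: True, c: True, u: True}


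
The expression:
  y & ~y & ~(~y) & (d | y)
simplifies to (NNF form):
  False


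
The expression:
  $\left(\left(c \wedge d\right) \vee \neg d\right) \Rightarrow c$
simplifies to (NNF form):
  $c \vee d$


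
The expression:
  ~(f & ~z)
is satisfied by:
  {z: True, f: False}
  {f: False, z: False}
  {f: True, z: True}


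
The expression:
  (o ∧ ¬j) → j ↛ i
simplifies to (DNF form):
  j ∨ ¬o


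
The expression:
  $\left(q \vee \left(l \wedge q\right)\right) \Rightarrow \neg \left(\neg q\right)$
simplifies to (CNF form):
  $\text{True}$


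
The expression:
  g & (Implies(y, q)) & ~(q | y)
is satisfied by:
  {g: True, q: False, y: False}


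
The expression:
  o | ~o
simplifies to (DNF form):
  True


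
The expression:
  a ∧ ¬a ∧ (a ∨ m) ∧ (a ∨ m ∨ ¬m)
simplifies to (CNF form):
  False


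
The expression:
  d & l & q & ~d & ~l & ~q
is never true.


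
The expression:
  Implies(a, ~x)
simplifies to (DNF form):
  ~a | ~x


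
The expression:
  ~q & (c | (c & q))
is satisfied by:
  {c: True, q: False}


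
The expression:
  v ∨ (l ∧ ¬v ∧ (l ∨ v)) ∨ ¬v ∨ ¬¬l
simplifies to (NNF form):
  True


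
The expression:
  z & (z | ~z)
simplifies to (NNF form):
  z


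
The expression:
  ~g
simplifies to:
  ~g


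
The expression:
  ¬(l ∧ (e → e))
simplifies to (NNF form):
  ¬l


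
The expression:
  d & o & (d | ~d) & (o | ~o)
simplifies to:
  d & o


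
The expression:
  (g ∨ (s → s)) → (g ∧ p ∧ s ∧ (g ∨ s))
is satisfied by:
  {p: True, s: True, g: True}


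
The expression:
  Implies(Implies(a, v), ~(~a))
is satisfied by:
  {a: True}


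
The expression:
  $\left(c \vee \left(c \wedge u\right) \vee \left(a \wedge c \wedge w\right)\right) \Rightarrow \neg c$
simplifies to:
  $\neg c$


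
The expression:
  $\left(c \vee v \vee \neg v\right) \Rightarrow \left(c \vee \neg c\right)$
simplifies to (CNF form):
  $\text{True}$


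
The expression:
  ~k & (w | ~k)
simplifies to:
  ~k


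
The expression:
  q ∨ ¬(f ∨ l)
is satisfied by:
  {q: True, l: False, f: False}
  {f: True, q: True, l: False}
  {q: True, l: True, f: False}
  {f: True, q: True, l: True}
  {f: False, l: False, q: False}


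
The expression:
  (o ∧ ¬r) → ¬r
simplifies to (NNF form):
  True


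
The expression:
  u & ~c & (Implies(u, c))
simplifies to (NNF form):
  False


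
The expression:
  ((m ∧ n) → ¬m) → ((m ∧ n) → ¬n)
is always true.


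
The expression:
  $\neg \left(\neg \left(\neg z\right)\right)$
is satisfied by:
  {z: False}


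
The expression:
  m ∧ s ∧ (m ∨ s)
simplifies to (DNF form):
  m ∧ s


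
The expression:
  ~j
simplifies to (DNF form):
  ~j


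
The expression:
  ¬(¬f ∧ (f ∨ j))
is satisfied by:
  {f: True, j: False}
  {j: False, f: False}
  {j: True, f: True}


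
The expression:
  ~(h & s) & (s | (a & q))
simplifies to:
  (a | s) & (q | s) & (~h | ~s)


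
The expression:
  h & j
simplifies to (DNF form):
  h & j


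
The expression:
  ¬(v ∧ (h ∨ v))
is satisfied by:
  {v: False}


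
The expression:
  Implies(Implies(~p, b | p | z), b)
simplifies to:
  b | (~p & ~z)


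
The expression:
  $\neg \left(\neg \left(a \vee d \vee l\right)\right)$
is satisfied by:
  {a: True, d: True, l: True}
  {a: True, d: True, l: False}
  {a: True, l: True, d: False}
  {a: True, l: False, d: False}
  {d: True, l: True, a: False}
  {d: True, l: False, a: False}
  {l: True, d: False, a: False}


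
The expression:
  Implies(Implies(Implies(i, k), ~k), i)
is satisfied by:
  {i: True, k: True}
  {i: True, k: False}
  {k: True, i: False}


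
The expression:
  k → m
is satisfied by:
  {m: True, k: False}
  {k: False, m: False}
  {k: True, m: True}


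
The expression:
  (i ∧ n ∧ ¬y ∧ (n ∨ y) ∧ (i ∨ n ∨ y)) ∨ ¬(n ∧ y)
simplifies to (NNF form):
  ¬n ∨ ¬y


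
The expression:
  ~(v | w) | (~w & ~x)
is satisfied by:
  {v: False, w: False, x: False}
  {x: True, v: False, w: False}
  {v: True, x: False, w: False}


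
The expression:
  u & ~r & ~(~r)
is never true.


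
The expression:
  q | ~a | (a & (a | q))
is always true.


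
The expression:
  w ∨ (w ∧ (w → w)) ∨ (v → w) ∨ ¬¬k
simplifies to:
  k ∨ w ∨ ¬v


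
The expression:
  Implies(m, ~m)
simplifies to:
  ~m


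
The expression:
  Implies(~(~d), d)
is always true.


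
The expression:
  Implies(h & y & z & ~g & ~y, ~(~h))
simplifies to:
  True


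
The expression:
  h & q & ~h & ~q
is never true.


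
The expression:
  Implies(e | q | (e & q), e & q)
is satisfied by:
  {e: False, q: False}
  {q: True, e: True}


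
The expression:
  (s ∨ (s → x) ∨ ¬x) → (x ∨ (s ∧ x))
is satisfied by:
  {x: True}


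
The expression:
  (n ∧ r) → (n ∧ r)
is always true.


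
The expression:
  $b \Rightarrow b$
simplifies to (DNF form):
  $\text{True}$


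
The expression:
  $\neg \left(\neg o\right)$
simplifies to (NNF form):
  $o$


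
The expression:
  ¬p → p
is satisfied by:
  {p: True}


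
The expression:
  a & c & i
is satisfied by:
  {a: True, i: True, c: True}


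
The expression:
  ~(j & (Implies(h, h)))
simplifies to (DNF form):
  ~j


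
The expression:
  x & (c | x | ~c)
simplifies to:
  x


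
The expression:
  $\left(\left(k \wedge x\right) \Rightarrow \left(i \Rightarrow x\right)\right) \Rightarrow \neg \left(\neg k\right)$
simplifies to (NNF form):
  $k$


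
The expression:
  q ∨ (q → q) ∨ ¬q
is always true.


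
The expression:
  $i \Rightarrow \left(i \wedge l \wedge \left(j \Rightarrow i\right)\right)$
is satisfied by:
  {l: True, i: False}
  {i: False, l: False}
  {i: True, l: True}


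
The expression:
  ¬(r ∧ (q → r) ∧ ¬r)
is always true.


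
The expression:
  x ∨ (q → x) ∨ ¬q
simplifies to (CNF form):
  x ∨ ¬q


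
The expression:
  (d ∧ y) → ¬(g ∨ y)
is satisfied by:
  {d: False, y: False}
  {y: True, d: False}
  {d: True, y: False}


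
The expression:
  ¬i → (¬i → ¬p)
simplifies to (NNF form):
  i ∨ ¬p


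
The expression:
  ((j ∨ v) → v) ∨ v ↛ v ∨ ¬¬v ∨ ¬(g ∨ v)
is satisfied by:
  {v: True, g: False, j: False}
  {g: False, j: False, v: False}
  {j: True, v: True, g: False}
  {j: True, g: False, v: False}
  {v: True, g: True, j: False}
  {g: True, v: False, j: False}
  {j: True, g: True, v: True}


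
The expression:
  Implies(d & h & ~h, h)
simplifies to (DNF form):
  True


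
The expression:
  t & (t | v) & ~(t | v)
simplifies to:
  False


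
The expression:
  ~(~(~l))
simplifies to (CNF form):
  ~l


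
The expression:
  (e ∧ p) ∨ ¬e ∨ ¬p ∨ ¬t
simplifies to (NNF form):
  True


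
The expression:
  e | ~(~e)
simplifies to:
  e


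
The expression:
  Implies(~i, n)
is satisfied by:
  {i: True, n: True}
  {i: True, n: False}
  {n: True, i: False}


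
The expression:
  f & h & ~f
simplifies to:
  False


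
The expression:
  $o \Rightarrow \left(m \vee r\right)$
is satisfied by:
  {r: True, m: True, o: False}
  {r: True, o: False, m: False}
  {m: True, o: False, r: False}
  {m: False, o: False, r: False}
  {r: True, m: True, o: True}
  {r: True, o: True, m: False}
  {m: True, o: True, r: False}


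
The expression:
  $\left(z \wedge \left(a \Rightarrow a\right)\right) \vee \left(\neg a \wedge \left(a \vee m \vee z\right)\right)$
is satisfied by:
  {z: True, m: True, a: False}
  {z: True, m: False, a: False}
  {a: True, z: True, m: True}
  {a: True, z: True, m: False}
  {m: True, a: False, z: False}


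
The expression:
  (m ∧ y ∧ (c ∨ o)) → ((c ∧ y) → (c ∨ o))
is always true.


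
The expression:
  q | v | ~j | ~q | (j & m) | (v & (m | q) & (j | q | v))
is always true.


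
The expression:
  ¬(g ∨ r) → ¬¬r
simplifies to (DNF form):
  g ∨ r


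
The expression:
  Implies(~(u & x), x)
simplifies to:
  x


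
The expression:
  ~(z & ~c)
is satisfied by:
  {c: True, z: False}
  {z: False, c: False}
  {z: True, c: True}


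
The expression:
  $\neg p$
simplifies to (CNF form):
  $\neg p$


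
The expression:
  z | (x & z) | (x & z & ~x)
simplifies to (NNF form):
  z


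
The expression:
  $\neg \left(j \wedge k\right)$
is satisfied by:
  {k: False, j: False}
  {j: True, k: False}
  {k: True, j: False}


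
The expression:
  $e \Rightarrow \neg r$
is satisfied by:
  {e: False, r: False}
  {r: True, e: False}
  {e: True, r: False}


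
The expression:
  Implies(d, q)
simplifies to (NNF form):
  q | ~d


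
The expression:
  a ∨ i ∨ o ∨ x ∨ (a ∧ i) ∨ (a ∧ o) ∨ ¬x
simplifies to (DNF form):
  True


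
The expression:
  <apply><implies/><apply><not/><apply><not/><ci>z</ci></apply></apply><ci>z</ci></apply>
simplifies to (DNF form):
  <true/>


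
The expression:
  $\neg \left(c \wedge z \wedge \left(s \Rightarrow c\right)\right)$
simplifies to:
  $\neg c \vee \neg z$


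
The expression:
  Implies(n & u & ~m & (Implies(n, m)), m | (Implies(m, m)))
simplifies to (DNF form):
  True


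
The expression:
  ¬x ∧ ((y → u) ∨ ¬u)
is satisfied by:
  {x: False}


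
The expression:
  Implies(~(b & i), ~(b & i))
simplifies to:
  True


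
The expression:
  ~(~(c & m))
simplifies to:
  c & m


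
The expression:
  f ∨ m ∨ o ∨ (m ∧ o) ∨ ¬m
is always true.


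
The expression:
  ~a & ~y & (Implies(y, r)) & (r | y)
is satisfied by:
  {r: True, y: False, a: False}


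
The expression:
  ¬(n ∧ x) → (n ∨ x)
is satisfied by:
  {n: True, x: True}
  {n: True, x: False}
  {x: True, n: False}


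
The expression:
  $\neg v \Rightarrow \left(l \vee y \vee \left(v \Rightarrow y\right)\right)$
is always true.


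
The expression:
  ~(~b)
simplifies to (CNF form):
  b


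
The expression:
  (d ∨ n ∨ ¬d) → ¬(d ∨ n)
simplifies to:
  ¬d ∧ ¬n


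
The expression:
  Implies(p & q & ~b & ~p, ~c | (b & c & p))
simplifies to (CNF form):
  True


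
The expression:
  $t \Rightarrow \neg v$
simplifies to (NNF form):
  $\neg t \vee \neg v$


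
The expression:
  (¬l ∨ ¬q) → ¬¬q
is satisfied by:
  {q: True}


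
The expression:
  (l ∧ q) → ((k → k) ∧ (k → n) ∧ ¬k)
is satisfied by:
  {l: False, k: False, q: False}
  {q: True, l: False, k: False}
  {k: True, l: False, q: False}
  {q: True, k: True, l: False}
  {l: True, q: False, k: False}
  {q: True, l: True, k: False}
  {k: True, l: True, q: False}


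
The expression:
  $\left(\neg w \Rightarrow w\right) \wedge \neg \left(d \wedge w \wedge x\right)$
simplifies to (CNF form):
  $w \wedge \left(\neg d \vee \neg x\right)$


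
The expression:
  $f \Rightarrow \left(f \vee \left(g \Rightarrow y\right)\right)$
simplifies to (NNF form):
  $\text{True}$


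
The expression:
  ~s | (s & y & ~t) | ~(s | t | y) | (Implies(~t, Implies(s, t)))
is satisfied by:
  {y: True, t: True, s: False}
  {y: True, s: False, t: False}
  {t: True, s: False, y: False}
  {t: False, s: False, y: False}
  {y: True, t: True, s: True}
  {y: True, s: True, t: False}
  {t: True, s: True, y: False}


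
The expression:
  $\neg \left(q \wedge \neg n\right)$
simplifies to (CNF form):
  $n \vee \neg q$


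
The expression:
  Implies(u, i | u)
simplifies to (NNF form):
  True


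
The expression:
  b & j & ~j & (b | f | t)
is never true.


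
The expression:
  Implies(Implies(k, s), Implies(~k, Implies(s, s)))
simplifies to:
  True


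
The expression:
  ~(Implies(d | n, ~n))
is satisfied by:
  {n: True}


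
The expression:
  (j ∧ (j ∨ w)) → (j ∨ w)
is always true.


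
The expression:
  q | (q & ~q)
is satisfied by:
  {q: True}


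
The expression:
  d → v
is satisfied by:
  {v: True, d: False}
  {d: False, v: False}
  {d: True, v: True}


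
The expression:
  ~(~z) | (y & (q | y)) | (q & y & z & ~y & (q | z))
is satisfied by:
  {y: True, z: True}
  {y: True, z: False}
  {z: True, y: False}


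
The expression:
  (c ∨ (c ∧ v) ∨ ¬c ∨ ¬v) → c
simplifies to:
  c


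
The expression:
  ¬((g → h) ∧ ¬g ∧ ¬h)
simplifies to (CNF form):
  g ∨ h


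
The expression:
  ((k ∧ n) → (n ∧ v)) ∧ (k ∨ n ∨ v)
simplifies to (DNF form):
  v ∨ (k ∧ ¬n) ∨ (n ∧ ¬k)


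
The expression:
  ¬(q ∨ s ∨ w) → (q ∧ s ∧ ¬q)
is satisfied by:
  {s: True, q: True, w: True}
  {s: True, q: True, w: False}
  {s: True, w: True, q: False}
  {s: True, w: False, q: False}
  {q: True, w: True, s: False}
  {q: True, w: False, s: False}
  {w: True, q: False, s: False}


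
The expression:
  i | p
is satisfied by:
  {i: True, p: True}
  {i: True, p: False}
  {p: True, i: False}


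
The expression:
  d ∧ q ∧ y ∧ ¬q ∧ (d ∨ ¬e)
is never true.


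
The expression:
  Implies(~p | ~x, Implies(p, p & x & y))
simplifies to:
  x | ~p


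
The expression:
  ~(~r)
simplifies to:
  r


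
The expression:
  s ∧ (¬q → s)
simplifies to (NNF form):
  s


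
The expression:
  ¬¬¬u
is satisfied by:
  {u: False}


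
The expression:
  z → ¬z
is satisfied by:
  {z: False}


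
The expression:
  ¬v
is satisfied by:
  {v: False}


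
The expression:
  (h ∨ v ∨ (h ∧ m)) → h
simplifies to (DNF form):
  h ∨ ¬v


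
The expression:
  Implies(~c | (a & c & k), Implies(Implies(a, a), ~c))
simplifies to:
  ~a | ~c | ~k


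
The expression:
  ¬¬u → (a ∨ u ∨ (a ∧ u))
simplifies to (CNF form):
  True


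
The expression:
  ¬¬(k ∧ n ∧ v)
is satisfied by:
  {k: True, n: True, v: True}


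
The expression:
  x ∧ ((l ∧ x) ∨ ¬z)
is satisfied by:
  {l: True, x: True, z: False}
  {x: True, z: False, l: False}
  {z: True, l: True, x: True}


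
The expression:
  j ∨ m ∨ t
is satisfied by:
  {t: True, m: True, j: True}
  {t: True, m: True, j: False}
  {t: True, j: True, m: False}
  {t: True, j: False, m: False}
  {m: True, j: True, t: False}
  {m: True, j: False, t: False}
  {j: True, m: False, t: False}


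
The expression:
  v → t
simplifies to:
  t ∨ ¬v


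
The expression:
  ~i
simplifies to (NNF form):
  ~i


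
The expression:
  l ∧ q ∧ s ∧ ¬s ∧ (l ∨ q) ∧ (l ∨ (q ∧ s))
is never true.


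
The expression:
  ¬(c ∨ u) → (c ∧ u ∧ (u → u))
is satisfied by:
  {c: True, u: True}
  {c: True, u: False}
  {u: True, c: False}


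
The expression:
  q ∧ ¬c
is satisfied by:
  {q: True, c: False}


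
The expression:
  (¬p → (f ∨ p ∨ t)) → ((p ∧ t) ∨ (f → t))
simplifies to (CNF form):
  t ∨ ¬f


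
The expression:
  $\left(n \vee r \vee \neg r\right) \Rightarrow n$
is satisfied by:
  {n: True}


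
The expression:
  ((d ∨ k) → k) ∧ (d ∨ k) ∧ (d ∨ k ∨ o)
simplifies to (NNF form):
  k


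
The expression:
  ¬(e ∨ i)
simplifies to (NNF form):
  ¬e ∧ ¬i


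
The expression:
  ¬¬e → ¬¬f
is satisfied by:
  {f: True, e: False}
  {e: False, f: False}
  {e: True, f: True}


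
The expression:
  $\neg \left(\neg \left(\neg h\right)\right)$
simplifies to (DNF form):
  $\neg h$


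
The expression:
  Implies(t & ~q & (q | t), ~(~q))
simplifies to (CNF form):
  q | ~t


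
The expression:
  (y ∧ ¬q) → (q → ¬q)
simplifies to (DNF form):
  True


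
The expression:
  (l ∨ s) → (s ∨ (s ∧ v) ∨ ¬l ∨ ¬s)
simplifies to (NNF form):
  True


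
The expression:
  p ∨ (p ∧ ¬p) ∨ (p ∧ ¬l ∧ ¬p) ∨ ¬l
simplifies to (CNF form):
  p ∨ ¬l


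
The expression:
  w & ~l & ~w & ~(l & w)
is never true.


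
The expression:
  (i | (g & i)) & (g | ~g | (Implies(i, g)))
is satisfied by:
  {i: True}


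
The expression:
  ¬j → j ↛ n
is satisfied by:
  {j: True}


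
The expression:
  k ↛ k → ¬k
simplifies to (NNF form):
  True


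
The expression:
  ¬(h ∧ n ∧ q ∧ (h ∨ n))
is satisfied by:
  {h: False, q: False, n: False}
  {n: True, h: False, q: False}
  {q: True, h: False, n: False}
  {n: True, q: True, h: False}
  {h: True, n: False, q: False}
  {n: True, h: True, q: False}
  {q: True, h: True, n: False}


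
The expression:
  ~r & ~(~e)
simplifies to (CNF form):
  e & ~r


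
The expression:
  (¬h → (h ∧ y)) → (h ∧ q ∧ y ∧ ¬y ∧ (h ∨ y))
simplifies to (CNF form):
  ¬h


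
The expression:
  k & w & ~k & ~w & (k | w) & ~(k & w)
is never true.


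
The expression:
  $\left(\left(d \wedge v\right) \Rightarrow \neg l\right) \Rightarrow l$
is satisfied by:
  {l: True}


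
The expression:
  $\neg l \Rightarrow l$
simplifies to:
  $l$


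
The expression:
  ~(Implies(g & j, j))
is never true.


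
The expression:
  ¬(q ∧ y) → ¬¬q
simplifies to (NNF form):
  q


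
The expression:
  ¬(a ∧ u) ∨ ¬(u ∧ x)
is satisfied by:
  {x: False, u: False, a: False}
  {a: True, x: False, u: False}
  {u: True, x: False, a: False}
  {a: True, u: True, x: False}
  {x: True, a: False, u: False}
  {a: True, x: True, u: False}
  {u: True, x: True, a: False}


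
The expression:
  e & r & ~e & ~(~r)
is never true.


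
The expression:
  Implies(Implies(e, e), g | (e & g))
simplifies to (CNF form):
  g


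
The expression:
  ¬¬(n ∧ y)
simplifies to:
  n ∧ y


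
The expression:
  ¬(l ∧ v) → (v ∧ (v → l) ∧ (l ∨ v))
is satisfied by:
  {v: True, l: True}


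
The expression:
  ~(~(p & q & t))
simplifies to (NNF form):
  p & q & t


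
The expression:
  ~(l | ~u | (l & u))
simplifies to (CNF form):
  u & ~l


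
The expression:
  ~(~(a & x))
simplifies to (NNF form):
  a & x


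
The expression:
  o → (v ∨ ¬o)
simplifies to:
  v ∨ ¬o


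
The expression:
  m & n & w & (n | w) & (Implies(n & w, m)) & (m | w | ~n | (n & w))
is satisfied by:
  {m: True, w: True, n: True}


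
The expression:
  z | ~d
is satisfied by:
  {z: True, d: False}
  {d: False, z: False}
  {d: True, z: True}


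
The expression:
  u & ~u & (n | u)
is never true.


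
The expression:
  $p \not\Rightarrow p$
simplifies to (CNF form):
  $\text{False}$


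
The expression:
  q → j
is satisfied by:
  {j: True, q: False}
  {q: False, j: False}
  {q: True, j: True}


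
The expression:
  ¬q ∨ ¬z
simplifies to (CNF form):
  ¬q ∨ ¬z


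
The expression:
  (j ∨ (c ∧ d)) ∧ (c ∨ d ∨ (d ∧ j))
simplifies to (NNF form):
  (c ∧ d) ∨ (c ∧ j) ∨ (d ∧ j)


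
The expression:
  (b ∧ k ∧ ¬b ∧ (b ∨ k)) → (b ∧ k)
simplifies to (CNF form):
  True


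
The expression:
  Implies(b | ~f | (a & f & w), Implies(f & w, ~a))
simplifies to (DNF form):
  ~a | ~f | ~w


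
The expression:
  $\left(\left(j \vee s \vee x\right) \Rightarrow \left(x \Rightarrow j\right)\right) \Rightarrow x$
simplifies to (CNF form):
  $x$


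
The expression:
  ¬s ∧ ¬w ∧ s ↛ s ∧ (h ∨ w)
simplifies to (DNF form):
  False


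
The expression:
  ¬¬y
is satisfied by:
  {y: True}


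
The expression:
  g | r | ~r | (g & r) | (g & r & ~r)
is always true.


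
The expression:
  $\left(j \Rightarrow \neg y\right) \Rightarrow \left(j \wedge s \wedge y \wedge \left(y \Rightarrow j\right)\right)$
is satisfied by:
  {j: True, y: True}


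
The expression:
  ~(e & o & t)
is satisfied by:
  {o: False, e: False, t: False}
  {t: True, o: False, e: False}
  {e: True, o: False, t: False}
  {t: True, e: True, o: False}
  {o: True, t: False, e: False}
  {t: True, o: True, e: False}
  {e: True, o: True, t: False}


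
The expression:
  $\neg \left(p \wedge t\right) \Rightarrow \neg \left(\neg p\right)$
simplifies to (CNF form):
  $p$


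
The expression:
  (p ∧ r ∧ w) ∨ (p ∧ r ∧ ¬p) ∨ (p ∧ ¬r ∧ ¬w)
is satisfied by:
  {p: True, w: False, r: False}
  {r: True, w: True, p: True}


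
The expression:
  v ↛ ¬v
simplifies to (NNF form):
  v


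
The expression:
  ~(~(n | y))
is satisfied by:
  {n: True, y: True}
  {n: True, y: False}
  {y: True, n: False}


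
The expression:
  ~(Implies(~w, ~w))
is never true.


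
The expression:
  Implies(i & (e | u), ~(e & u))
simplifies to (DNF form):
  ~e | ~i | ~u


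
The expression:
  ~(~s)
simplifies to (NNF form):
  s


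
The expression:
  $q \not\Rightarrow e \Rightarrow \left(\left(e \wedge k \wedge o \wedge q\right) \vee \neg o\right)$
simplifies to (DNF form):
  $e \vee \neg o \vee \neg q$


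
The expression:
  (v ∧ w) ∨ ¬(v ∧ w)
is always true.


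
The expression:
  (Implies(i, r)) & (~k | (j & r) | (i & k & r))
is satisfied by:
  {j: True, r: True, k: False, i: False}
  {r: True, i: False, j: False, k: False}
  {i: True, j: True, r: True, k: False}
  {i: True, r: True, j: False, k: False}
  {k: True, j: True, r: True, i: False}
  {k: True, i: True, r: True, j: True}
  {k: True, i: True, r: True, j: False}
  {j: True, k: False, r: False, i: False}
  {k: False, r: False, j: False, i: False}


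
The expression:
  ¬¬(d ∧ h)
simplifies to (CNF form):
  d ∧ h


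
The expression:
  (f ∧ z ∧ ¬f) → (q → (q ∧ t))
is always true.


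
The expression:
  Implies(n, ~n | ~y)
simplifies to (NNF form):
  ~n | ~y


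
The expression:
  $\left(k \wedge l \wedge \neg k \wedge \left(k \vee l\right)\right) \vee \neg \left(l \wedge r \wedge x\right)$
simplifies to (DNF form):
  $\neg l \vee \neg r \vee \neg x$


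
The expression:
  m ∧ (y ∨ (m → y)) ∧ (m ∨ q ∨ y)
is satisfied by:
  {m: True, y: True}


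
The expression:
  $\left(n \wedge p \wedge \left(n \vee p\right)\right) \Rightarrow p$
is always true.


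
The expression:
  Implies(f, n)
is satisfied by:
  {n: True, f: False}
  {f: False, n: False}
  {f: True, n: True}


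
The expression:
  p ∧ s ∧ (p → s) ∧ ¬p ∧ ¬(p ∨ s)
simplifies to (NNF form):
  False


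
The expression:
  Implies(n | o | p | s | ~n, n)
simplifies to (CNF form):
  n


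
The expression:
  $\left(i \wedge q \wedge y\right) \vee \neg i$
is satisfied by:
  {q: True, y: True, i: False}
  {q: True, y: False, i: False}
  {y: True, q: False, i: False}
  {q: False, y: False, i: False}
  {i: True, q: True, y: True}


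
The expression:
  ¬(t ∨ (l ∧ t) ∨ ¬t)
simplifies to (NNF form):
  False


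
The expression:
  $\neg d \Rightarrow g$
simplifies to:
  $d \vee g$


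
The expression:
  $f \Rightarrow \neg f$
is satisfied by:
  {f: False}


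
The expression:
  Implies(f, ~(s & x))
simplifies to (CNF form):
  ~f | ~s | ~x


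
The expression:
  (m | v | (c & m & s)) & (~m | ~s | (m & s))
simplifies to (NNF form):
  m | v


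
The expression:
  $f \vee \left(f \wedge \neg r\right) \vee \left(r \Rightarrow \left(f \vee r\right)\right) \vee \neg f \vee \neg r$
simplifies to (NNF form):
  $\text{True}$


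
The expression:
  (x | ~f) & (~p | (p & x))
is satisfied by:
  {x: True, p: False, f: False}
  {f: True, x: True, p: False}
  {x: True, p: True, f: False}
  {f: True, x: True, p: True}
  {f: False, p: False, x: False}


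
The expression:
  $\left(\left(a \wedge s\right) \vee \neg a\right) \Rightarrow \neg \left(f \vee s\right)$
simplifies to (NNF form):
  $\neg s \wedge \left(a \vee \neg f\right)$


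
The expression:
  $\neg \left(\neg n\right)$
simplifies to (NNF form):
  $n$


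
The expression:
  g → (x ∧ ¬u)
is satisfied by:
  {x: True, g: False, u: False}
  {x: False, g: False, u: False}
  {u: True, x: True, g: False}
  {u: True, x: False, g: False}
  {g: True, x: True, u: False}


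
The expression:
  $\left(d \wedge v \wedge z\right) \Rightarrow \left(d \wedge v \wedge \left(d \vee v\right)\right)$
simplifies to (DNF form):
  $\text{True}$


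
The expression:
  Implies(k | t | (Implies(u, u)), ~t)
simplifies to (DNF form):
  ~t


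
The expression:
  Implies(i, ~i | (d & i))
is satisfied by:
  {d: True, i: False}
  {i: False, d: False}
  {i: True, d: True}


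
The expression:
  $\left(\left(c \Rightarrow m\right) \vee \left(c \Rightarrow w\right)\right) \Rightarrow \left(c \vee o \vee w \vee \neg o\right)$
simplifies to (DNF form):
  $\text{True}$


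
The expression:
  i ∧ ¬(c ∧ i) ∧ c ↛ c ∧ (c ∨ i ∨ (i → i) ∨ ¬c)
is never true.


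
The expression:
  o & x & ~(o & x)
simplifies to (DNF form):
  False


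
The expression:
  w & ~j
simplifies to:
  w & ~j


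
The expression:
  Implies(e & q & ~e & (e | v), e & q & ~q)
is always true.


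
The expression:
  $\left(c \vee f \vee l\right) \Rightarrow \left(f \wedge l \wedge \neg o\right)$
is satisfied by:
  {c: False, o: False, l: False, f: False}
  {o: True, f: False, c: False, l: False}
  {f: True, l: True, c: False, o: False}
  {f: True, l: True, c: True, o: False}


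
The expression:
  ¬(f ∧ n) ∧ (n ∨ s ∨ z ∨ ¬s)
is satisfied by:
  {n: False, f: False}
  {f: True, n: False}
  {n: True, f: False}


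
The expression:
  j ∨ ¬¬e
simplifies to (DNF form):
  e ∨ j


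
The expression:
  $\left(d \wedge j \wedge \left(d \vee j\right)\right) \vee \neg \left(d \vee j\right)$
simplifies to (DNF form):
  $\left(d \wedge j\right) \vee \left(\neg d \wedge \neg j\right)$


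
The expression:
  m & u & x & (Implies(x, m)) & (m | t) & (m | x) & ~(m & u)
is never true.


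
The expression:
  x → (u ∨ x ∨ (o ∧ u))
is always true.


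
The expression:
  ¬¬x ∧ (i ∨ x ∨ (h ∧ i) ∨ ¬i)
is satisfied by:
  {x: True}


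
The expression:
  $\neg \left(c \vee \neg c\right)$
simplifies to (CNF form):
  $\text{False}$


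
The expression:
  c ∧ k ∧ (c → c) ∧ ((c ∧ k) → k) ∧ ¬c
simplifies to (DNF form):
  False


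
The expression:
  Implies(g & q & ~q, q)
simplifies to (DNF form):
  True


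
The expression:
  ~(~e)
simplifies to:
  e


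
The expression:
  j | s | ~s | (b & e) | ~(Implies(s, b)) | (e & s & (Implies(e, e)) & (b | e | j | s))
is always true.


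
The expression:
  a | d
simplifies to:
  a | d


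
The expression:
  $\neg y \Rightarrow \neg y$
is always true.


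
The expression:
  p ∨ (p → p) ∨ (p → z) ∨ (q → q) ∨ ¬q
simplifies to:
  True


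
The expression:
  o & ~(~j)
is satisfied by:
  {j: True, o: True}


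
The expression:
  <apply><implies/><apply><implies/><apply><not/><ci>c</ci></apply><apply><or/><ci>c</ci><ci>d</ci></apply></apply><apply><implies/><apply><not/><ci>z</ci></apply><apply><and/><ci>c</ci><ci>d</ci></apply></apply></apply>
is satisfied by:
  {z: True, d: False, c: False}
  {z: True, c: True, d: False}
  {z: True, d: True, c: False}
  {z: True, c: True, d: True}
  {c: False, d: False, z: False}
  {c: True, d: True, z: False}


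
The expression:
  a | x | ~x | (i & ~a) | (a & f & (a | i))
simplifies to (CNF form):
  True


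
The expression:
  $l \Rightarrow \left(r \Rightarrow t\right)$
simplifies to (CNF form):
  $t \vee \neg l \vee \neg r$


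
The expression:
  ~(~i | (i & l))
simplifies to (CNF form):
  i & ~l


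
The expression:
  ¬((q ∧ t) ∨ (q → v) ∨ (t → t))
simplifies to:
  False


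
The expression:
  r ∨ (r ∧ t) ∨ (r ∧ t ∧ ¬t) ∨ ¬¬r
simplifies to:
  r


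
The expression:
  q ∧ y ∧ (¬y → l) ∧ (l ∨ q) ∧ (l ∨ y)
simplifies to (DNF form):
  q ∧ y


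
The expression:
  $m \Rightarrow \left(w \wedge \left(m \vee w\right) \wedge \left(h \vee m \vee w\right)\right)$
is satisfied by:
  {w: True, m: False}
  {m: False, w: False}
  {m: True, w: True}


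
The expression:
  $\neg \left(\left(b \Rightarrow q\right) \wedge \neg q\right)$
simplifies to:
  $b \vee q$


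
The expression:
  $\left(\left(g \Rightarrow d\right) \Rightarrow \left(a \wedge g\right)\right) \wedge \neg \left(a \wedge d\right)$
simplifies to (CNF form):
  $g \wedge \neg d$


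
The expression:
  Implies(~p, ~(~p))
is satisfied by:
  {p: True}


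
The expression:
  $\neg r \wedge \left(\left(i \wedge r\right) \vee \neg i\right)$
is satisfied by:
  {i: False, r: False}


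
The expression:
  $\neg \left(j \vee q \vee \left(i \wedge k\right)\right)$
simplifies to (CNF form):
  $\neg j \wedge \neg q \wedge \left(\neg i \vee \neg k\right)$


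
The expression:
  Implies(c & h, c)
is always true.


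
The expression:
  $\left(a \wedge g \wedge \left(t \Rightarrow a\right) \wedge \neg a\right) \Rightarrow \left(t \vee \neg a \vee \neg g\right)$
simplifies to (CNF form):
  $\text{True}$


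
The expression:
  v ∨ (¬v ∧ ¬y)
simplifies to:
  v ∨ ¬y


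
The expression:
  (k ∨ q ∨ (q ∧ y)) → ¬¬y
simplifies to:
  y ∨ (¬k ∧ ¬q)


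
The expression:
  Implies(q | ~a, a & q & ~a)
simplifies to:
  a & ~q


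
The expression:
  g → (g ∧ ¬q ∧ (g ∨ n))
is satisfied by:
  {g: False, q: False}
  {q: True, g: False}
  {g: True, q: False}


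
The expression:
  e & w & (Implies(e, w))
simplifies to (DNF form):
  e & w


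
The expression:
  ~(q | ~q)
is never true.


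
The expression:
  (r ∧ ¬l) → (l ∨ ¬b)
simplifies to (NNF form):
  l ∨ ¬b ∨ ¬r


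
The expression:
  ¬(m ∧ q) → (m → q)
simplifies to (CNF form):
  q ∨ ¬m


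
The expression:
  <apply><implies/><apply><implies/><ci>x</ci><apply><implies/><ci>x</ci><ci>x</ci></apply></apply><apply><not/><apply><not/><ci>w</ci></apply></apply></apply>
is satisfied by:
  {w: True}


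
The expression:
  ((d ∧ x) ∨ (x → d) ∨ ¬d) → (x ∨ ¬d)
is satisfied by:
  {x: True, d: False}
  {d: False, x: False}
  {d: True, x: True}


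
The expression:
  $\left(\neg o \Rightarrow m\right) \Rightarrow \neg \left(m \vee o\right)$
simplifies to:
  $\neg m \wedge \neg o$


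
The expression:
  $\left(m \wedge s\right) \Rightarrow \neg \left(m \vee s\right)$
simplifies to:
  $\neg m \vee \neg s$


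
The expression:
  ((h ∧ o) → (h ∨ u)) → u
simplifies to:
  u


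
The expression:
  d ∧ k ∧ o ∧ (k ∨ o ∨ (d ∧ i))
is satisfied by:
  {d: True, o: True, k: True}


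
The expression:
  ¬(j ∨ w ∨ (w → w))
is never true.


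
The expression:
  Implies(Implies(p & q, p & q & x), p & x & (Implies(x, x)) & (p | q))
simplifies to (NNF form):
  p & (q | x)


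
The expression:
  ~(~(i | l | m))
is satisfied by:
  {i: True, m: True, l: True}
  {i: True, m: True, l: False}
  {i: True, l: True, m: False}
  {i: True, l: False, m: False}
  {m: True, l: True, i: False}
  {m: True, l: False, i: False}
  {l: True, m: False, i: False}


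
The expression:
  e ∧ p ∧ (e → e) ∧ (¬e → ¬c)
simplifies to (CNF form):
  e ∧ p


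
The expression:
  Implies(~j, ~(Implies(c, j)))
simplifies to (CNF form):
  c | j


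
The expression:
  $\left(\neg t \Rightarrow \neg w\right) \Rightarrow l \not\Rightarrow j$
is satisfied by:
  {w: True, l: True, t: False, j: False}
  {w: True, t: False, l: False, j: False}
  {l: True, w: False, t: False, j: False}
  {j: True, w: True, l: True, t: False}
  {j: True, w: True, t: False, l: False}
  {w: True, l: True, t: True, j: False}
  {l: True, t: True, j: False, w: False}


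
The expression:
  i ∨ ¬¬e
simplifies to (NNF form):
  e ∨ i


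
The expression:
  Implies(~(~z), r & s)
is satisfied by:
  {r: True, s: True, z: False}
  {r: True, s: False, z: False}
  {s: True, r: False, z: False}
  {r: False, s: False, z: False}
  {r: True, z: True, s: True}


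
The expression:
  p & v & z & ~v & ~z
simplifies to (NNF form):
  False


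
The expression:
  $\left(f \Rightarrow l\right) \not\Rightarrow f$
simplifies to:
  $\neg f$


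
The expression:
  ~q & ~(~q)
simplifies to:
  False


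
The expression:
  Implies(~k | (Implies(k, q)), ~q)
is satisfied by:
  {q: False}


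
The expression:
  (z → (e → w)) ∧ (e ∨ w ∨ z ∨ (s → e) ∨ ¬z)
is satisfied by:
  {w: True, e: False, z: False}
  {e: False, z: False, w: False}
  {w: True, z: True, e: False}
  {z: True, e: False, w: False}
  {w: True, e: True, z: False}
  {e: True, w: False, z: False}
  {w: True, z: True, e: True}


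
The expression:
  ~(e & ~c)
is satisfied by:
  {c: True, e: False}
  {e: False, c: False}
  {e: True, c: True}
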